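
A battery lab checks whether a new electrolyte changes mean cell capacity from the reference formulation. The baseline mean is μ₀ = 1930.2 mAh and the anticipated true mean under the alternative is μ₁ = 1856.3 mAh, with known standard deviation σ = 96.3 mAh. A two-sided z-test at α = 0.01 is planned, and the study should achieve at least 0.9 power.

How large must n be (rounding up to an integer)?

Standardized effect: d = |μ₁ − μ₀| / σ = |1856.3 − 1930.2| / 96.3 = 0.7674
For power 0.9 need Φ(δ − z_{0.005}) = 0.9, so δ = z_{0.005} + z_{0.10} = 2.576 + 1.282 = 3.857.
(The Φ(−δ − z_{α/2}) term is vanishingly small for δ > 0 and is dropped in the standard sample-size formula.)
δ = d·√n ⇒ n = (δ/d)² = (3.857 / 0.7674)² = 25.27.
Rounding up, n = 26.

n = 26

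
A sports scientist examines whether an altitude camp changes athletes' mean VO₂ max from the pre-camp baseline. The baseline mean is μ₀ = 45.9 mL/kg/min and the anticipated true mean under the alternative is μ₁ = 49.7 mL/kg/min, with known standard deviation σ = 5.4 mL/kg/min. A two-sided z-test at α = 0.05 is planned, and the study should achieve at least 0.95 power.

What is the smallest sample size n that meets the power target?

Standardized effect: d = |μ₁ − μ₀| / σ = |49.7 − 45.9| / 5.4 = 0.7037
For power 0.95 need Φ(δ − z_{0.025}) = 0.95, so δ = z_{0.025} + z_{0.05} = 1.960 + 1.645 = 3.605.
(For δ > 0 the lower-tail rejection region contributes negligibly to power, so the one-term inversion is standard.)
δ = d·√n ⇒ n = (δ/d)² = (3.605 / 0.7037)² = 26.24.
Rounding up, n = 27.

n = 27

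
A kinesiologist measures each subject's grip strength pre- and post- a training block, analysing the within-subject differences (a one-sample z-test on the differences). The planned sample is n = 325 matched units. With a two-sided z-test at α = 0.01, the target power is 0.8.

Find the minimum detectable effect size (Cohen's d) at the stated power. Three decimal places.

Need Φ(δ − 2.576) = 0.8, so δ = 2.576 + 0.842 = 3.417.
(Lower-tail contribution to power is negligible for δ > 0.)
δ = d·√n ⇒ d = δ/√n = 3.417/√325 = 0.1896.

d ≈ 0.190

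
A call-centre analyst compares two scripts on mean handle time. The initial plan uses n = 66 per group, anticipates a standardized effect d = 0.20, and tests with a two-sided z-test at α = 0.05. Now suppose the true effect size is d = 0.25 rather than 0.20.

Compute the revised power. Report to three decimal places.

With d = 0.25: δ = d·√(n/2) = 0.25 × √(66/2) = 1.4361. Critical value z_{0.025} = 1.960.
Revised power = Φ(δ − 1.960) + Φ(−δ − 1.960) = Φ(-0.524) + Φ(-3.396) = 0.3002 + 0.0003 = 0.3005.

Power ≈ 0.301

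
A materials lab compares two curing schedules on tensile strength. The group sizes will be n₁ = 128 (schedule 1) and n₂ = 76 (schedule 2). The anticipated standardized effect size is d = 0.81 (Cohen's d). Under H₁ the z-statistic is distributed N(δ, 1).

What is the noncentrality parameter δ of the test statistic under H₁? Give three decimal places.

The noncentrality parameter scales effect size by the design's sample-size factor: δ = d / √(1/n₁ + 1/n₂) = 0.81 / √(1/128 + 1/76) = 5.5935

δ ≈ 5.593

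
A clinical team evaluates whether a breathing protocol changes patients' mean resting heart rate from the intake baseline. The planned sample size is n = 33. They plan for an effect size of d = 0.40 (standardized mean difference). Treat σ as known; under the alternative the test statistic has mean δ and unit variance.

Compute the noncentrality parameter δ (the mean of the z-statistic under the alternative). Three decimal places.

The noncentrality parameter scales effect size by the design's sample-size factor: δ = d·√n = 0.40 × √33 = 2.2978

δ ≈ 2.298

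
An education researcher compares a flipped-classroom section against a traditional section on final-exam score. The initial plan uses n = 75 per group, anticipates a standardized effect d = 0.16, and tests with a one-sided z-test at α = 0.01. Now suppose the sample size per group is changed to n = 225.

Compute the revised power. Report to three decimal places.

With n = 225 per group: δ = d·√(n/2) = 0.16 × √(225/2) = 1.6971. Critical value z_{0.01} = 2.326.
Revised power = Φ(δ − 2.326) = Φ(-0.629) = 0.2646.

Power ≈ 0.265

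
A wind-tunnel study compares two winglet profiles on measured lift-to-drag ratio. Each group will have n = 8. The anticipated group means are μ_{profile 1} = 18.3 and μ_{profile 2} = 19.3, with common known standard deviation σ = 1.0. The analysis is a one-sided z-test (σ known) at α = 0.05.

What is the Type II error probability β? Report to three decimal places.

Standardized effect: d = |μ_{profile 1} − μ_{profile 2}| / σ = |18.3 − 19.3| / 1.0 = 1.0000
Noncentrality parameter: δ = d·√(n/2) = 1.0000 × √(8/2) = 2.0000
Critical value for a one-sided test at α = 0.05: z_α = 1.645.
Power = Φ(δ − 1.645) = Φ(0.355) = 0.6388.
Type II error: β = 1 − power = 1 − 0.6388 = 0.3612.

β ≈ 0.361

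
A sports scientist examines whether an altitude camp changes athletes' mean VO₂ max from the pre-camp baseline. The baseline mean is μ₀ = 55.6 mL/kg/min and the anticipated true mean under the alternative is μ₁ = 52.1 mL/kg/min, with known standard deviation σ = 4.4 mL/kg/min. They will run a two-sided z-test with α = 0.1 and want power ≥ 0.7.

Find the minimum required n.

n = 8

Standardized effect: d = |μ₁ − μ₀| / σ = |52.1 − 55.6| / 4.4 = 0.7955
Set Φ(δ − 1.645) = 0.7; then δ − 1.645 = Φ⁻¹(0.7) = 0.524, giving δ = 2.169.
(Ignoring the negligible lower-tail rejection probability gives the usual closed-form inversion.)
δ = d·√n ⇒ n = (δ/d)² = (2.169 / 0.7955)² = 7.44.
Rounding up, n = 8.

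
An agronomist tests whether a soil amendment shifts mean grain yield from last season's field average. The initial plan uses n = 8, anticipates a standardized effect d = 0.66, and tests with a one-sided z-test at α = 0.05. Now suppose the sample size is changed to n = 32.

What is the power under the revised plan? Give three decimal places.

Power ≈ 0.982

With n = 32: δ = d·√n = 0.66 × √32 = 3.7335. Critical value z_{0.05} = 1.645.
Revised power = P(Z > 1.645 − δ) = Φ(2.089) = 0.9816.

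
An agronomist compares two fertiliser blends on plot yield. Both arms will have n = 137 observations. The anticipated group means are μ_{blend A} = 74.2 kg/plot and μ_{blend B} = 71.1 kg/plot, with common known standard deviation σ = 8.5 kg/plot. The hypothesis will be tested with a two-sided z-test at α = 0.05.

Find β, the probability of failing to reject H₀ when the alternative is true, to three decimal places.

β ≈ 0.145

Standardized effect: d = |μ_{blend A} − μ_{blend B}| / σ = |74.2 − 71.1| / 8.5 = 0.3647
Noncentrality parameter: δ = d·√(n/2) = 0.3647 × √(137/2) = 3.0185
Two-sided α = 0.05 → critical value z_{0.025} = 1.960.
Power = Φ(δ − 1.960) + Φ(−δ − 1.960) = Φ(1.059) + Φ(-4.978) = 0.8551 + 0.0000 = 0.8551.
Type II error: β = 1 − power = 1 − 0.8551 = 0.1449.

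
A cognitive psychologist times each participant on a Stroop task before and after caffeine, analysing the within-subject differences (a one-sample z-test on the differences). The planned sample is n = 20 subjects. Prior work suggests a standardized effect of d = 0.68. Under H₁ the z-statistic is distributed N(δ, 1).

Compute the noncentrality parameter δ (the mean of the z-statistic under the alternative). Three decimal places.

The noncentrality parameter scales effect size by the design's sample-size factor: δ = d·√n = 0.68 × √20 = 3.0411

δ ≈ 3.041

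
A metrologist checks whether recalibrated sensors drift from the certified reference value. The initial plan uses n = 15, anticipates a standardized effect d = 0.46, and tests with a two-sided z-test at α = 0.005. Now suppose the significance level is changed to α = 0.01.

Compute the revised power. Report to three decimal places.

Power ≈ 0.214

δ = d·√n = 0.46 × √15 = 1.7816 (unchanged). New critical value: z_{0.005} = 2.576.
Revised power = Φ(δ − 2.576) + Φ(−δ − 2.576) = Φ(-0.794) + Φ(-4.357) = 0.2135 + 0.0000 = 0.2135.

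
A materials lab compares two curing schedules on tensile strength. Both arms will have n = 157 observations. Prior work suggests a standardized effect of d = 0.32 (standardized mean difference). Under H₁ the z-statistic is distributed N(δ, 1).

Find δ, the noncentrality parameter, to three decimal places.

δ ≈ 2.835

δ = d·√(n/2) = 0.32 × √(157/2) = 2.8352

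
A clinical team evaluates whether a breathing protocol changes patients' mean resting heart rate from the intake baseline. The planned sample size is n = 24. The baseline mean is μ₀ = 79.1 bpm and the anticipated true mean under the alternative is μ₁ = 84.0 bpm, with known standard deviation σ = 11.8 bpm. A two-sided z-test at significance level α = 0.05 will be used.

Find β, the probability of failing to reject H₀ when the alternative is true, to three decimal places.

β ≈ 0.470

Standardized effect: d = |μ₁ − μ₀| / σ = |84.0 − 79.1| / 11.8 = 0.4153
Noncentrality parameter: λ = d·√n = 0.4153 × √24 = 2.0343
Two-sided α = 0.05 → critical value z_{0.025} = 1.960.
Power = Φ(λ − 1.960) + Φ(−λ − 1.960) = Φ(0.074) + Φ(-3.994) = 0.5296 + 0.0000 = 0.5297.
Type II error: β = 1 − power = 1 − 0.5297 = 0.4703.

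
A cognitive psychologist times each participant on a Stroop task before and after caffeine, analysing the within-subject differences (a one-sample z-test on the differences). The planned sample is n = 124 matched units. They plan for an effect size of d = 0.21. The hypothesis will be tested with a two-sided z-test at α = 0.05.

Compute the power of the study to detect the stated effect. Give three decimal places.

Power ≈ 0.647

Noncentrality parameter: δ = d·√n = 0.21 × √124 = 2.3385
Critical value for a two-sided test at α = 0.05: z_{α/2} = 1.960.
Power = Φ(δ − 1.960) + Φ(−δ − 1.960) = Φ(0.378) + Φ(-4.298) = 0.6475 + 0.0000 = 0.6475.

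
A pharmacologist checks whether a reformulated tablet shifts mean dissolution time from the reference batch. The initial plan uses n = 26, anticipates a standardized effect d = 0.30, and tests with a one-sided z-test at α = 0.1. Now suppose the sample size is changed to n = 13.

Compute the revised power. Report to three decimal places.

With n = 13: δ = d·√n = 0.30 × √13 = 1.0817. Critical value z_{0.1} = 1.282.
Revised power = P(Z > 1.282 − δ) = Φ(-0.200) = 0.4208.

Power ≈ 0.421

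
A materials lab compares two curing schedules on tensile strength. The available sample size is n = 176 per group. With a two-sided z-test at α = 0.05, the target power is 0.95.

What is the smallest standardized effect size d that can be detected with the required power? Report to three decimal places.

d ≈ 0.384

Need Φ(δ − 1.960) = 0.95, so δ = 1.960 + 1.645 = 3.605.
(The second rejection-region term Φ(−δ − z_{α/2}) is negligible and dropped.)
δ = d·√(n/2) ⇒ d = δ/√(n/2) = 3.605/√(176/2) = 0.3843.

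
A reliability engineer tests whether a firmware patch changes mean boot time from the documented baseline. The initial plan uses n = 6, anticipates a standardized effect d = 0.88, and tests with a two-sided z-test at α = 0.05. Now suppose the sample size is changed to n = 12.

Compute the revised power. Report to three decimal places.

Power ≈ 0.862

With n = 12: δ = d·√n = 0.88 × √12 = 3.0484. Critical value z_{0.025} = 1.960.
Revised power = Φ(δ − 1.960) + Φ(−δ − 1.960) = Φ(1.088) + Φ(-5.008) = 0.8618 + 0.0000 = 0.8618.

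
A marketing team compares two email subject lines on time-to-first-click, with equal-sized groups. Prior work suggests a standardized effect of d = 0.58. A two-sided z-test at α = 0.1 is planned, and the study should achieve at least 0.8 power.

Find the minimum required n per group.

For power 0.8 need Φ(δ − z_{0.05}) = 0.8, so δ = z_{0.05} + z_{0.20} = 1.645 + 0.842 = 2.486.
(For δ > 0 the lower-tail rejection region contributes negligibly to power, so the one-term inversion is standard.)
δ = d·√(n/2) ⇒ n = 2(δ/d)² = 2 × (2.486 / 0.58)² = 36.76.
Round up to the next whole unit.

n = 37 per group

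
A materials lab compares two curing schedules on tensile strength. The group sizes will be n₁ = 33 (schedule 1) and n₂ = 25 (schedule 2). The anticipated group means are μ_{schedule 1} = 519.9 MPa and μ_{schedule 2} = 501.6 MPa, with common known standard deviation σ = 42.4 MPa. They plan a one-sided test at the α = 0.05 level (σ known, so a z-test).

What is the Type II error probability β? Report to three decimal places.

Standardized effect: d = |μ_{schedule 1} − μ_{schedule 2}| / σ = |519.9 − 501.6| / 42.4 = 0.4316
Noncentrality parameter: δ = d / √(1/n₁ + 1/n₂) = 0.4316 / √(1/33 + 1/25) = 1.6278
Critical value for a one-sided test at α = 0.05: z_α = 1.645.
Power = Φ(δ − 1.645) = Φ(-0.017) = 0.4932.
Type II error: β = 1 − power = 1 − 0.4932 = 0.5068.

β ≈ 0.507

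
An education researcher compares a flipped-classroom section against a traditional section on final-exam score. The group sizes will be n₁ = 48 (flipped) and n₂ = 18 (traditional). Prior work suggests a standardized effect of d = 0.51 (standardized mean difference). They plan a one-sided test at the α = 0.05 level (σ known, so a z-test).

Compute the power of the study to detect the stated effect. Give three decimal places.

Noncentrality parameter: δ = d / √(1/n₁ + 1/n₂) = 0.51 / √(1/48 + 1/18) = 1.8452
One-sided α = 0.05 → critical value z_{0.05} = 1.645.
Power = P(Z > 1.645 − δ) = Φ(0.200) = 0.5794.

Power ≈ 0.579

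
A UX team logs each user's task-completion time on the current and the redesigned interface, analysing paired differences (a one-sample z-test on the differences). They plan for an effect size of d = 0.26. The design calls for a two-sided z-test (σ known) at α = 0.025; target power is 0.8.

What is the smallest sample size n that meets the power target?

n = 141

For power 0.8 need Φ(δ − z_{0.0125}) = 0.8, so δ = z_{0.0125} + z_{0.20} = 2.241 + 0.842 = 3.083.
(Ignoring the negligible lower-tail rejection probability gives the usual closed-form inversion.)
δ = d·√n ⇒ n = (δ/d)² = (3.083 / 0.26)² = 140.61.
Round up to the next whole unit.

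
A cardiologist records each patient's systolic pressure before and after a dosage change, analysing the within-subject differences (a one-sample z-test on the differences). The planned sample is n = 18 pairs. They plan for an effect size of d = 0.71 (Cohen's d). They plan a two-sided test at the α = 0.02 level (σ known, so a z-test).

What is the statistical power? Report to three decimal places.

Noncentrality parameter: δ = d·√n = 0.71 × √18 = 3.0123
Two-sided α = 0.02 → critical value z_{0.01} = 2.326.
Power = Φ(δ − 2.326) + Φ(−δ − 2.326) = Φ(0.686) + Φ(-5.339) = 0.7536 + 0.0000 = 0.7536.

Power ≈ 0.754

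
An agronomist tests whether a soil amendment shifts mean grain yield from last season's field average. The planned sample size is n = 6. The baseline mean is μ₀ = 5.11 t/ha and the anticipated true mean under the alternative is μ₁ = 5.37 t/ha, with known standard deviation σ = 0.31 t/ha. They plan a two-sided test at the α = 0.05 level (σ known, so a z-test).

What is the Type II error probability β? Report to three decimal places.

β ≈ 0.462

Standardized effect: d = |μ₁ − μ₀| / σ = |5.37 − 5.11| / 0.31 = 0.8387
Noncentrality parameter: δ = d·√n = 0.8387 × √6 = 2.0544
Two-sided α = 0.05 → critical value z_{0.025} = 1.960.
Power = Φ(δ − 1.960) + Φ(−δ − 1.960) = Φ(0.094) + Φ(-4.014) = 0.5376 + 0.0000 = 0.5377.
Type II error: β = 1 − power = 1 − 0.5377 = 0.4623.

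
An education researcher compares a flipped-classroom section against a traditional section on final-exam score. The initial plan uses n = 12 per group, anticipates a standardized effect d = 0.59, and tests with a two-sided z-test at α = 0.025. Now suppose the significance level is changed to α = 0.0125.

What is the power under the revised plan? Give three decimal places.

δ = d·√(n/2) = 0.59 × √(12/2) = 1.4452 (unchanged). New critical value: z_{0.0063} = 2.498.
Revised power = Φ(δ − 2.498) + Φ(−δ − 2.498) = Φ(-1.053) + Φ(-3.943) = 0.1463 + 0.0000 = 0.1463.

Power ≈ 0.146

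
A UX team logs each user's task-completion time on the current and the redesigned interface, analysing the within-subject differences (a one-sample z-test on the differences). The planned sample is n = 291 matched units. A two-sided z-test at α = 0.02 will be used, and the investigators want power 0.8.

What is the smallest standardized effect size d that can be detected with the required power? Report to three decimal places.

Required noncentrality: δ = z_{0.01} + z_{0.20} = 2.326 + 0.842 = 3.168.
(Lower-tail contribution to power is negligible for δ > 0.)
δ = d·√n ⇒ d = δ/√n = 3.168/√291 = 0.1857.

d ≈ 0.186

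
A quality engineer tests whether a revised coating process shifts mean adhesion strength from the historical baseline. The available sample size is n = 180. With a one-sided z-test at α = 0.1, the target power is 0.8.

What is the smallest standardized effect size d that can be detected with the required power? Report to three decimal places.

d ≈ 0.158

Required noncentrality: δ = z_{0.1} + z_{0.20} = 1.282 + 0.842 = 2.123.
δ = d·√n ⇒ d = δ/√n = 2.123/√180 = 0.1583.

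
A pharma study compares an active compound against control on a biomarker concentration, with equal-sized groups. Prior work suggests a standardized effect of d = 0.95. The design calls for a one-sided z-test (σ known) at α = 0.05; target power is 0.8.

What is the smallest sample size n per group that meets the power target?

n = 14 per group

Set Φ(δ − 1.645) = 0.8; then δ − 1.645 = Φ⁻¹(0.8) = 0.842, giving δ = 2.486.
δ = d·√(n/2) ⇒ n = 2(δ/d)² = 2 × (2.486 / 0.95)² = 13.70.
Round up to the next whole unit.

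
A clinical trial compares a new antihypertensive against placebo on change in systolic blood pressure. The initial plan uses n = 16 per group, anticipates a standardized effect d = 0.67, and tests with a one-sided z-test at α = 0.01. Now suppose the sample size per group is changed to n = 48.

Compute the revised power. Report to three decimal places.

With n = 48 per group: δ = d·√(n/2) = 0.67 × √(48/2) = 3.2823. Critical value z_{0.01} = 2.326.
Revised power = P(Z > 2.326 − δ) = Φ(0.956) = 0.8305.

Power ≈ 0.830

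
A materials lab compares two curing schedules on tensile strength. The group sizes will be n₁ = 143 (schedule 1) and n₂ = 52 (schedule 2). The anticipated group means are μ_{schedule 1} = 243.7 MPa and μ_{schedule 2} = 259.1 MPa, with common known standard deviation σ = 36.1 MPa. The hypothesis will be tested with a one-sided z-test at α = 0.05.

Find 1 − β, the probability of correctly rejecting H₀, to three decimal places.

Standardized effect: d = |μ_{schedule 1} − μ_{schedule 2}| / σ = |243.7 − 259.1| / 36.1 = 0.4266
Noncentrality parameter: δ = d / √(1/n₁ + 1/n₂) = 0.4266 / √(1/143 + 1/52) = 2.6343
Critical value for a one-sided test at α = 0.05: z_α = 1.645.
Power = Φ(δ − 1.645) = Φ(0.989) = 0.8388.

Power ≈ 0.839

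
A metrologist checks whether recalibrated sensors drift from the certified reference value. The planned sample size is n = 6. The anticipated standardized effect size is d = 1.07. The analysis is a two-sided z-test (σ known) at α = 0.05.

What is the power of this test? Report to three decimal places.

Noncentrality parameter: δ = d·√n = 1.07 × √6 = 2.6210
Two-sided α = 0.05 → critical value z_{0.025} = 1.960.
Power = Φ(δ − 1.960) + Φ(−δ − 1.960) = Φ(0.661) + Φ(-4.581) = 0.7457 + 0.0000 = 0.7457.

Power ≈ 0.746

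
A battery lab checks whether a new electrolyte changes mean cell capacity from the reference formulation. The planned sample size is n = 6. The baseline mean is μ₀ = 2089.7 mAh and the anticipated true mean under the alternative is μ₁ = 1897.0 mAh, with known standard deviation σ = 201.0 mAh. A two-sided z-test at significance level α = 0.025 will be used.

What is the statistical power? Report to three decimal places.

Standardized effect: d = |μ₁ − μ₀| / σ = |1897.0 − 2089.7| / 201.0 = 0.9587
Noncentrality parameter: δ = d·√n = 0.9587 × √6 = 2.3483
Two-sided α = 0.025 → critical value z_{0.0125} = 2.241.
Power = Φ(δ − 2.241) + Φ(−δ − 2.241) = Φ(0.107) + Φ(-4.590) = 0.5426 + 0.0000 = 0.5426.

Power ≈ 0.543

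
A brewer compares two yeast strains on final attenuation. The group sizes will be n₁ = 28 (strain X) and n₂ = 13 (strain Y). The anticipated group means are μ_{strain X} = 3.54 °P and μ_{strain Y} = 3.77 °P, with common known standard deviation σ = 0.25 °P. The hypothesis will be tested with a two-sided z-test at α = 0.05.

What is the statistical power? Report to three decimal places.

Standardized effect: d = |μ_{strain X} − μ_{strain Y}| / σ = |3.54 − 3.77| / 0.25 = 0.9200
Noncentrality parameter: δ = d / √(1/n₁ + 1/n₂) = 0.9200 / √(1/28 + 1/13) = 2.7412
Two-sided α = 0.05 → critical value z_{0.025} = 1.960.
Power = Φ(δ − 1.960) + Φ(−δ − 1.960) = Φ(0.781) + Φ(-4.701) = 0.7827 + 0.0000 = 0.7827.

Power ≈ 0.783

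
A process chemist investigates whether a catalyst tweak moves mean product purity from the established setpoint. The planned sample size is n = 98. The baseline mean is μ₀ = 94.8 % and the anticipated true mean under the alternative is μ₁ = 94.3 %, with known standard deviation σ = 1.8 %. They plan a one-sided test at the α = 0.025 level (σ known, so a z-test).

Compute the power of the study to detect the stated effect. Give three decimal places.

Standardized effect: d = |μ₁ − μ₀| / σ = |94.3 − 94.8| / 1.8 = 0.2778
Noncentrality parameter: δ = d·√n = 0.2778 × √98 = 2.7499
Critical value for a one-sided test at α = 0.025: z_α = 1.960.
Power = P(Z > 1.960 − δ) = Φ(0.790) = 0.7852.

Power ≈ 0.785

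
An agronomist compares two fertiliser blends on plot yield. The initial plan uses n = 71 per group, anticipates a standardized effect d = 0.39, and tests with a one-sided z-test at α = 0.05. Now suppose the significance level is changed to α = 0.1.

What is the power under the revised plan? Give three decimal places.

Power ≈ 0.851

δ = d·√(n/2) = 0.39 × √(71/2) = 2.3237 (unchanged). New critical value: z_{0.1} = 1.282.
Revised power = P(Z > 1.282 − δ) = Φ(1.042) = 0.8513.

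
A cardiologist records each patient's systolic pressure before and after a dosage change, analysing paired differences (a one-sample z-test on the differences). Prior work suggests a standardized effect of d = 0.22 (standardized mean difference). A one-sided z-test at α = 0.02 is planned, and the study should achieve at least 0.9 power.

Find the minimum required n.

n = 230

Set Φ(δ − 2.054) = 0.9; then δ − 2.054 = Φ⁻¹(0.9) = 1.282, giving δ = 3.335.
δ = d·√n ⇒ n = (δ/d)² = (3.335 / 0.22)² = 229.84.
Round up to the next whole unit.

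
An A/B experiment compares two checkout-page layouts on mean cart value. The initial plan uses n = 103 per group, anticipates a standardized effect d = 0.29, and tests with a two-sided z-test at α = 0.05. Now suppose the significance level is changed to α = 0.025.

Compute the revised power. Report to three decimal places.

Power ≈ 0.436

δ = d·√(n/2) = 0.29 × √(103/2) = 2.0811 (unchanged). New critical value: z_{0.0125} = 2.241.
Revised power = Φ(δ − 2.241) + Φ(−δ − 2.241) = Φ(-0.160) + Φ(-4.323) = 0.4363 + 0.0000 = 0.4363.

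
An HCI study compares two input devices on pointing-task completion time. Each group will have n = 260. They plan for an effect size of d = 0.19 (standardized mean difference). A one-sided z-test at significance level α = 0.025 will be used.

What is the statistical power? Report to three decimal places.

Noncentrality parameter: δ = d·√(n/2) = 0.19 × √(260/2) = 2.1663
One-sided α = 0.025 → critical value z_{0.025} = 1.960.
Power = Φ(δ − 1.960) = Φ(0.206) = 0.5817.

Power ≈ 0.582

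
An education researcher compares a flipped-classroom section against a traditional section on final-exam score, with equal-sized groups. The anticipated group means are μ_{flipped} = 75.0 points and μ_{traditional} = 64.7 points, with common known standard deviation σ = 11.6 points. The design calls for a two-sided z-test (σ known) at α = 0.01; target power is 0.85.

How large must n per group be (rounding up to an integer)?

n = 34 per group

Standardized effect: d = |μ_{flipped} − μ_{traditional}| / σ = |75.0 − 64.7| / 11.6 = 0.8879
Set Φ(δ − 2.576) = 0.85; then δ − 2.576 = Φ⁻¹(0.85) = 1.036, giving δ = 3.612.
(Ignoring the negligible lower-tail rejection probability gives the usual closed-form inversion.)
δ = d·√(n/2) ⇒ n = 2(δ/d)² = 2 × (3.612 / 0.8879)² = 33.10.
Rounding up, n = 34 per group.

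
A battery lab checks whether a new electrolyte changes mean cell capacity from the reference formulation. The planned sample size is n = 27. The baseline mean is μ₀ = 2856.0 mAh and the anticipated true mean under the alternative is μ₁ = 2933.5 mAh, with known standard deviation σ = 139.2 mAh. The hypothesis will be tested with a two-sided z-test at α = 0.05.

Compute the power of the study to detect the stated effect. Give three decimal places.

Standardized effect: d = |μ₁ − μ₀| / σ = |2933.5 − 2856.0| / 139.2 = 0.5568
Noncentrality parameter: δ = d·√n = 0.5568 × √27 = 2.8930
Two-sided α = 0.05 → critical value z_{0.025} = 1.960.
Power = Φ(δ − 1.960) + Φ(−δ − 1.960) = Φ(0.933) + Φ(-4.853) = 0.8246 + 0.0000 = 0.8246.

Power ≈ 0.825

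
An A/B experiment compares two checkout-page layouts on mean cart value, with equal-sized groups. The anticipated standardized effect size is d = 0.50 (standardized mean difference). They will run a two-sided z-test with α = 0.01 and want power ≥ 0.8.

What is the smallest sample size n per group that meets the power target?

n = 94 per group

Set Φ(δ − 2.576) = 0.8; then δ − 2.576 = Φ⁻¹(0.8) = 0.842, giving δ = 3.417.
(The Φ(−δ − z_{α/2}) term is vanishingly small for δ > 0 and is dropped in the standard sample-size formula.)
δ = d·√(n/2) ⇒ n = 2(δ/d)² = 2 × (3.417 / 0.50)² = 93.43.
Round up to the next whole unit.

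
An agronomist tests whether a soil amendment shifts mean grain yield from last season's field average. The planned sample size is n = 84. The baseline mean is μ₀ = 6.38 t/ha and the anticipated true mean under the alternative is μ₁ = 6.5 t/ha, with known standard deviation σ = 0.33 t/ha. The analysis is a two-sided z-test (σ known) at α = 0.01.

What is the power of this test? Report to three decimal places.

Standardized effect: d = |μ₁ − μ₀| / σ = |6.5 − 6.38| / 0.33 = 0.3636
Noncentrality parameter: δ = d·√n = 0.3636 × √84 = 3.3328
Critical value for a two-sided test at α = 0.01: z_{α/2} = 2.576.
Power = Φ(δ − 2.576) + Φ(−δ − 2.576) = Φ(0.757) + Φ(-5.909) = 0.7755 + 0.0000 = 0.7755.

Power ≈ 0.775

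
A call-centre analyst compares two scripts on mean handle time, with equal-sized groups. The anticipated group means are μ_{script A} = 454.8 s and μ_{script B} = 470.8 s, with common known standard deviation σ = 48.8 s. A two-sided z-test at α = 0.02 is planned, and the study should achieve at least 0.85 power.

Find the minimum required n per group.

Standardized effect: d = |μ_{script A} − μ_{script B}| / σ = |454.8 − 470.8| / 48.8 = 0.3279
Set Φ(δ − 2.326) = 0.85; then δ − 2.326 = Φ⁻¹(0.85) = 1.036, giving δ = 3.363.
(For δ > 0 the lower-tail rejection region contributes negligibly to power, so the one-term inversion is standard.)
δ = d·√(n/2) ⇒ n = 2(δ/d)² = 2 × (3.363 / 0.3279)² = 210.39.
Round up to the next whole unit.

n = 211 per group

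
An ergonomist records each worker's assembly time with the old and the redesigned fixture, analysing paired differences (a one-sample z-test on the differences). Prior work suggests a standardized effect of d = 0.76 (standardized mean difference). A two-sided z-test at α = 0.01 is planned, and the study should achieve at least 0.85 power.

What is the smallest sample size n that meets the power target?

Set Φ(δ − 2.576) = 0.85; then δ − 2.576 = Φ⁻¹(0.85) = 1.036, giving δ = 3.612.
(The Φ(−δ − z_{α/2}) term is vanishingly small for δ > 0 and is dropped in the standard sample-size formula.)
δ = d·√n ⇒ n = (δ/d)² = (3.612 / 0.76)² = 22.59.
Rounding up, n = 23.

n = 23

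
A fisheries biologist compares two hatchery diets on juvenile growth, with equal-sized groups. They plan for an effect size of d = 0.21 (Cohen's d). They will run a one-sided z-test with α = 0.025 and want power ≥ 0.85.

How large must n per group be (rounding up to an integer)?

n = 408 per group

For power 0.85 need Φ(δ − z_{0.025}) = 0.85, so δ = z_{0.025} + z_{0.15} = 1.960 + 1.036 = 2.996.
δ = d·√(n/2) ⇒ n = 2(δ/d)² = 2 × (2.996 / 0.21)² = 407.18.
Rounding up, n = 408 per group.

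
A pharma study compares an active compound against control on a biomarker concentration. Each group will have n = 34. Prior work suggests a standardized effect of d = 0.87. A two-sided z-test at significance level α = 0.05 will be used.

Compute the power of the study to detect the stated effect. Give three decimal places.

Power ≈ 0.948

Noncentrality parameter: λ = d·√(n/2) = 0.87 × √(34/2) = 3.5871
Critical value for a two-sided test at α = 0.05: z_{α/2} = 1.960.
Power = Φ(λ − 1.960) + Φ(−λ − 1.960) = Φ(1.627) + Φ(-5.547) = 0.9481 + 0.0000 = 0.9481.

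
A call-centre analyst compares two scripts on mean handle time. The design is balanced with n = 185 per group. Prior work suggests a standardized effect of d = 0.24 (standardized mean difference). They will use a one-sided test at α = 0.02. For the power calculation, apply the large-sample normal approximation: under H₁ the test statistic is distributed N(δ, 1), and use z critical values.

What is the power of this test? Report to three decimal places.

Noncentrality parameter: δ = d·√(n/2) = 0.24 × √(185/2) = 2.3082
One-sided α = 0.02 → critical value z_{0.02} = 2.054.
Power = P(Z > 2.054 − δ) = Φ(0.254) = 0.6004.

Power ≈ 0.600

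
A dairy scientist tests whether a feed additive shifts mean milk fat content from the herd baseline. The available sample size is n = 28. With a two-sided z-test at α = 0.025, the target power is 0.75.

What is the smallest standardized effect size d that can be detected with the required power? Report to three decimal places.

Required noncentrality: δ = z_{0.0125} + z_{0.25} = 2.241 + 0.674 = 2.916.
(The second rejection-region term Φ(−δ − z_{α/2}) is negligible and dropped.)
δ = d·√n ⇒ d = δ/√n = 2.916/√28 = 0.5511.

d ≈ 0.551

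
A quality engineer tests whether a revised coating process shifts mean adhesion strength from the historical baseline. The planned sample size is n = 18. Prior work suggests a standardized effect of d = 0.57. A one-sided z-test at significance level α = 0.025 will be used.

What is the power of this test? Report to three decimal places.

Power ≈ 0.677

Noncentrality parameter: δ = d·√n = 0.57 × √18 = 2.4183
Critical value for a one-sided test at α = 0.025: z_α = 1.960.
Power = Φ(δ − 1.960) = Φ(0.458) = 0.6766.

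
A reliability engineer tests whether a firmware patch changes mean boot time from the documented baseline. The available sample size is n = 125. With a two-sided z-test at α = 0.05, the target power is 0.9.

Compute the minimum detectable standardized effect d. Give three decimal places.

d ≈ 0.290

Required noncentrality: δ = z_{0.025} + z_{0.10} = 1.960 + 1.282 = 3.242.
(The second rejection-region term Φ(−δ − z_{α/2}) is negligible and dropped.)
δ = d·√n ⇒ d = δ/√n = 3.242/√125 = 0.2899.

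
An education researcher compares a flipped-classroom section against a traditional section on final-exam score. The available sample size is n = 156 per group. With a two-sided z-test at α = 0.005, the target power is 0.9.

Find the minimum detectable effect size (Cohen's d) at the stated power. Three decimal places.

d ≈ 0.463

Need Φ(δ − 2.807) = 0.9, so δ = 2.807 + 1.282 = 4.089.
(Lower-tail contribution to power is negligible for δ > 0.)
δ = d·√(n/2) ⇒ d = δ/√(n/2) = 4.089/√(156/2) = 0.4629.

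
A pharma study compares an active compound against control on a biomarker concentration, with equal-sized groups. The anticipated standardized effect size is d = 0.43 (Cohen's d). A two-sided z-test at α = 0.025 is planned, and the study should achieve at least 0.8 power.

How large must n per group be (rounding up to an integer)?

n = 103 per group

For power 0.8 need Φ(δ − z_{0.0125}) = 0.8, so δ = z_{0.0125} + z_{0.20} = 2.241 + 0.842 = 3.083.
(Ignoring the negligible lower-tail rejection probability gives the usual closed-form inversion.)
δ = d·√(n/2) ⇒ n = 2(δ/d)² = 2 × (3.083 / 0.43)² = 102.81.
Round up to the next whole unit.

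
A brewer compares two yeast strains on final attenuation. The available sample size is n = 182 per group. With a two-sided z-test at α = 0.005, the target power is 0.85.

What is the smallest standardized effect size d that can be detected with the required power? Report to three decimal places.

Need Φ(δ − 2.807) = 0.85, so δ = 2.807 + 1.036 = 3.843.
(The second rejection-region term Φ(−δ − z_{α/2}) is negligible and dropped.)
δ = d·√(n/2) ⇒ d = δ/√(n/2) = 3.843/√(182/2) = 0.4029.

d ≈ 0.403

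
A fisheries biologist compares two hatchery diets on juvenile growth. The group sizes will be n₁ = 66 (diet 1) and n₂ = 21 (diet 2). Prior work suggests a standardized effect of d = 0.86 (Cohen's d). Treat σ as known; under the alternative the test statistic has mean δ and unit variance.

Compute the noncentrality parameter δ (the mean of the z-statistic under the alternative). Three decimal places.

δ ≈ 3.433

δ = d / √(1/n₁ + 1/n₂) = 0.86 / √(1/66 + 1/21) = 3.4326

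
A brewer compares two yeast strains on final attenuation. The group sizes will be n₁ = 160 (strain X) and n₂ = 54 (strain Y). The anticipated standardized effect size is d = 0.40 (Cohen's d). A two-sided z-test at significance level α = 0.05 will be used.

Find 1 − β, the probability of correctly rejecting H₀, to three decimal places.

Noncentrality parameter: δ = d / √(1/n₁ + 1/n₂) = 0.40 / √(1/160 + 1/54) = 2.5416
Critical value for a two-sided test at α = 0.05: z_{α/2} = 1.960.
Power = Φ(δ − 1.960) + Φ(−δ − 1.960) = Φ(0.582) + Φ(-4.502) = 0.7196 + 0.0000 = 0.7196.

Power ≈ 0.720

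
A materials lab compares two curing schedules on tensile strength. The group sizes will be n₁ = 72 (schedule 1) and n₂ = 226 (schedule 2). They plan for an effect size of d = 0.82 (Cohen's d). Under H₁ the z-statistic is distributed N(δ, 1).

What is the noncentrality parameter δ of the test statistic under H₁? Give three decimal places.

δ = d / √(1/n₁ + 1/n₂) = 0.82 / √(1/72 + 1/226) = 6.0594

δ ≈ 6.059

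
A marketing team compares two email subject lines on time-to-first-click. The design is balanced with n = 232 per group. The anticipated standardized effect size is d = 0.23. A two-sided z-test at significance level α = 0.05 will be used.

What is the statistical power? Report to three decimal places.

Power ≈ 0.698

Noncentrality parameter: δ = d·√(n/2) = 0.23 × √(232/2) = 2.4772
Two-sided α = 0.05 → critical value z_{0.025} = 1.960.
Power = Φ(δ − 1.960) + Φ(−δ − 1.960) = Φ(0.517) + Φ(-4.437) = 0.6975 + 0.0000 = 0.6975.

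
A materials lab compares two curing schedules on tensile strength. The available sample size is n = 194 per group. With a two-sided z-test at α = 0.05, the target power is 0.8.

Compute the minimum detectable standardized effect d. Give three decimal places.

Need Φ(δ − 1.960) = 0.8, so δ = 1.960 + 0.842 = 2.802.
(The second rejection-region term Φ(−δ − z_{α/2}) is negligible and dropped.)
δ = d·√(n/2) ⇒ d = δ/√(n/2) = 2.802/√(194/2) = 0.2845.

d ≈ 0.284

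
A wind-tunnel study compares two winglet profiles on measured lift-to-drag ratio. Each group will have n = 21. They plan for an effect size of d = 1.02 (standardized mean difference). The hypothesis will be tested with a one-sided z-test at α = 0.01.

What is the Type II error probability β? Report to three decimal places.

Noncentrality parameter: δ = d·√(n/2) = 1.02 × √(21/2) = 3.3052
Critical value for a one-sided test at α = 0.01: z_α = 2.326.
Power = P(Z > 2.326 − δ) = Φ(0.979) = 0.8362.
Type II error: β = 1 − power = 1 − 0.8362 = 0.1638.

β ≈ 0.164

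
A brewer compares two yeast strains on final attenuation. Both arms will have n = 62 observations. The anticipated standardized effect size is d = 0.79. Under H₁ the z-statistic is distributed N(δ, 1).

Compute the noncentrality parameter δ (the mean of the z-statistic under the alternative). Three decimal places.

δ ≈ 4.399

The noncentrality parameter scales effect size by the design's sample-size factor: δ = d·√(n/2) = 0.79 × √(62/2) = 4.3985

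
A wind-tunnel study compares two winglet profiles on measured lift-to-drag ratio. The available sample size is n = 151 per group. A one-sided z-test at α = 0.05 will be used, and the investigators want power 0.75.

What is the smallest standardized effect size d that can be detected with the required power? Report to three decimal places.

d ≈ 0.267

Need Φ(δ − 1.645) = 0.75, so δ = 1.645 + 0.674 = 2.319.
δ = d·√(n/2) ⇒ d = δ/√(n/2) = 2.319/√(151/2) = 0.2669.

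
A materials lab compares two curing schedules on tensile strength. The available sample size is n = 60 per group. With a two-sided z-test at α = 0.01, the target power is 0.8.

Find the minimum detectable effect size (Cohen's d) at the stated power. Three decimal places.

Required noncentrality: δ = z_{0.005} + z_{0.20} = 2.576 + 0.842 = 3.417.
(Lower-tail contribution to power is negligible for δ > 0.)
δ = d·√(n/2) ⇒ d = δ/√(n/2) = 3.417/√(60/2) = 0.6239.

d ≈ 0.624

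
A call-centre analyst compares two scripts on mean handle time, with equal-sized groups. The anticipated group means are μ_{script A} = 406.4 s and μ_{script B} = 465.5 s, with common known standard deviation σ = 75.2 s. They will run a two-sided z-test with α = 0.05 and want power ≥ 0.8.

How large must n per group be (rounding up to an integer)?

Standardized effect: d = |μ_{script A} − μ_{script B}| / σ = |406.4 − 465.5| / 75.2 = 0.7859
For power 0.8 need Φ(δ − z_{0.025}) = 0.8, so δ = z_{0.025} + z_{0.20} = 1.960 + 0.842 = 2.802.
(For δ > 0 the lower-tail rejection region contributes negligibly to power, so the one-term inversion is standard.)
δ = d·√(n/2) ⇒ n = 2(δ/d)² = 2 × (2.802 / 0.7859)² = 25.42.
Rounding up, n = 26 per group.

n = 26 per group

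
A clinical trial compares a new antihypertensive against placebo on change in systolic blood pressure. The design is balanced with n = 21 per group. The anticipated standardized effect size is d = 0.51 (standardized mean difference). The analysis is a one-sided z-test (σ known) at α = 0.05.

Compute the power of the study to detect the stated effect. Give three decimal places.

Power ≈ 0.503

Noncentrality parameter: δ = d·√(n/2) = 0.51 × √(21/2) = 1.6526
One-sided α = 0.05 → critical value z_{0.05} = 1.645.
Power = P(Z > 1.645 − δ) = Φ(0.008) = 0.5031.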